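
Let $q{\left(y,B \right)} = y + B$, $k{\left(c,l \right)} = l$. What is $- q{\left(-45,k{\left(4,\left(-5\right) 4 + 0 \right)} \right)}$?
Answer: $65$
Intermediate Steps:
$q{\left(y,B \right)} = B + y$
$- q{\left(-45,k{\left(4,\left(-5\right) 4 + 0 \right)} \right)} = - (\left(\left(-5\right) 4 + 0\right) - 45) = - (\left(-20 + 0\right) - 45) = - (-20 - 45) = \left(-1\right) \left(-65\right) = 65$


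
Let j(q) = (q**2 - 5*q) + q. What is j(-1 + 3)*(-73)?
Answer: 292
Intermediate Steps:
j(q) = q**2 - 4*q
j(-1 + 3)*(-73) = ((-1 + 3)*(-4 + (-1 + 3)))*(-73) = (2*(-4 + 2))*(-73) = (2*(-2))*(-73) = -4*(-73) = 292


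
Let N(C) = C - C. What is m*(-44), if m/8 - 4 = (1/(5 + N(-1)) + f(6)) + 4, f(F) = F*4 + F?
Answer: -67232/5 ≈ -13446.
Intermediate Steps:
N(C) = 0
f(F) = 5*F (f(F) = 4*F + F = 5*F)
m = 1528/5 (m = 32 + 8*((1/(5 + 0) + 5*6) + 4) = 32 + 8*((1/5 + 30) + 4) = 32 + 8*(151/5 + 4) = 32 + 8*(171/5) = 32 + 1368/5 = 1528/5 ≈ 305.60)
m*(-44) = (1528/5)*(-44) = -67232/5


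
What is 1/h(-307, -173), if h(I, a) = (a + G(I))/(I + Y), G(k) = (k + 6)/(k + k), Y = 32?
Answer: 168850/105921 ≈ 1.5941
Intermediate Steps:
G(k) = (6 + k)/(2*k) (G(k) = (6 + k)/((2*k)) = (6 + k)*(1/(2*k)) = (6 + k)/(2*k))
h(I, a) = (a + (6 + I)/(2*I))/(32 + I) (h(I, a) = (a + (6 + I)/(2*I))/(I + 32) = (a + (6 + I)/(2*I))/(32 + I))
1/h(-307, -173) = 1/((3 + (1/2)*(-307) - 307*(-173))/((-307)*(32 - 307))) = 1/(-1/307*(3 - 307/2 + 53111)/(-275)) = 1/(-1/307*(-1/275)*105921/2) = 1/(105921/168850) = 168850/105921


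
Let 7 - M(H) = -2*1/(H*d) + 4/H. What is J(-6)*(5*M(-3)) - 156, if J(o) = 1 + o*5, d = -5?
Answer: -4151/3 ≈ -1383.7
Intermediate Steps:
J(o) = 1 + 5*o
M(H) = 7 - 22/(5*H) (M(H) = 7 - (-2*(-1/(5*H)) + 4/H) = 7 - (-(-2)/(5*H) + 4/H) = 7 - (2/(5*H) + 4/H) = 7 - 22/(5*H))
J(-6)*(5*M(-3)) - 156 = (1 + 5*(-6))*(5*(7 - 22/5/(-3))) - 156 = (1 - 30)*(5*(7 - 22/5*(-⅓))) - 156 = -145*(7 + 22/15) - 156 = -145*127/15 - 156 = -29*127/3 - 156 = -3683/3 - 156 = -4151/3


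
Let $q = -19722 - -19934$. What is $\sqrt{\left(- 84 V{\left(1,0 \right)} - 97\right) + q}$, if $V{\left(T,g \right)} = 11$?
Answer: $i \sqrt{809} \approx 28.443 i$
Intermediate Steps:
$q = 212$ ($q = -19722 + 19934 = 212$)
$\sqrt{\left(- 84 V{\left(1,0 \right)} - 97\right) + q} = \sqrt{\left(\left(-84\right) 11 - 97\right) + 212} = \sqrt{\left(-924 - 97\right) + 212} = \sqrt{-1021 + 212} = \sqrt{-809} = i \sqrt{809}$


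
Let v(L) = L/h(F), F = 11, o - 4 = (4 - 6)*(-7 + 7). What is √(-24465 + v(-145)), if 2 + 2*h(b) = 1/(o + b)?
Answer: I*√24315 ≈ 155.93*I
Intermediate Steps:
o = 4 (o = 4 + (4 - 6)*(-7 + 7) = 4 - 2*0 = 4 + 0 = 4)
h(b) = -1 + 1/(2*(4 + b))
v(L) = -30*L/29 (v(L) = L/(((-7/2 - 1*11)/(4 + 11))) = L/(((-7/2 - 11)/15)) = L/(((1/15)*(-29/2))) = L/(-29/30) = L*(-30/29) = -30*L/29)
√(-24465 + v(-145)) = √(-24465 - 30/29*(-145)) = √(-24465 + 150) = √(-24315) = I*√24315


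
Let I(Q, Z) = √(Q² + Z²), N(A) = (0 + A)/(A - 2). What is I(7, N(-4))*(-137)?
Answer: -137*√445/3 ≈ -963.34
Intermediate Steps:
N(A) = A/(-2 + A)
I(7, N(-4))*(-137) = √(7² + (-4/(-2 - 4))²)*(-137) = √(49 + (-4/(-6))²)*(-137) = √(49 + (-4*(-⅙))²)*(-137) = √(49 + (⅔)²)*(-137) = √(49 + 4/9)*(-137) = √(445/9)*(-137) = (√445/3)*(-137) = -137*√445/3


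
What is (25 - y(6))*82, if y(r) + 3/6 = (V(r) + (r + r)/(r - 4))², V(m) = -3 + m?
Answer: -4551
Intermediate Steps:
y(r) = -½ + (-3 + r + 2*r/(-4 + r))² (y(r) = -½ + ((-3 + r) + (r + r)/(r - 4))² = -½ + ((-3 + r) + (2*r)/(-4 + r))² = -½ + ((-3 + r) + 2*r/(-4 + r))² = -½ + (-3 + r + 2*r/(-4 + r))²)
(25 - y(6))*82 = (25 - (-½ + (12 + 6² - 5*6)²/(-4 + 6)²))*82 = (25 - (-½ + (12 + 36 - 30)²/2²))*82 = (25 - (-½ + (¼)*18²))*82 = (25 - (-½ + (¼)*324))*82 = (25 - (-½ + 81))*82 = (25 - 1*161/2)*82 = (25 - 161/2)*82 = -111/2*82 = -4551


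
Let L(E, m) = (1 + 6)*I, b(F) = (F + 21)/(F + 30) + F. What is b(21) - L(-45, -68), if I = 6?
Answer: -343/17 ≈ -20.176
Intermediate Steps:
b(F) = F + (21 + F)/(30 + F) (b(F) = (21 + F)/(30 + F) + F = F + (21 + F)/(30 + F))
L(E, m) = 42 (L(E, m) = (1 + 6)*6 = 7*6 = 42)
b(21) - L(-45, -68) = (21 + 21² + 31*21)/(30 + 21) - 1*42 = (21 + 441 + 651)/51 - 42 = (1/51)*1113 - 42 = 371/17 - 42 = -343/17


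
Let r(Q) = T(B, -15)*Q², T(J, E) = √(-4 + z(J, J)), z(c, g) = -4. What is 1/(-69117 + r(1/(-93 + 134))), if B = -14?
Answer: -195308123037/13499111539948337 - 3362*I*√2/13499111539948337 ≈ -1.4468e-5 - 3.5221e-13*I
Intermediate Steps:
T(J, E) = 2*I*√2 (T(J, E) = √(-4 - 4) = √(-8) = 2*I*√2)
r(Q) = 2*I*√2*Q² (r(Q) = (2*I*√2)*Q² = 2*I*√2*Q²)
1/(-69117 + r(1/(-93 + 134))) = 1/(-69117 + 2*I*√2*(1/(-93 + 134))²) = 1/(-69117 + 2*I*√2*(1/41)²) = 1/(-69117 + 2*I*√2*(1/1681)) = 1/(-69117 + 2*I*√2/1681)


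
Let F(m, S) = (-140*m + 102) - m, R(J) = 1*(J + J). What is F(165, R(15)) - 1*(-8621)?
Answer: -14542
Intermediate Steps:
R(J) = 2*J (R(J) = 1*(2*J) = 2*J)
F(m, S) = 102 - 141*m (F(m, S) = (102 - 140*m) - m = 102 - 141*m)
F(165, R(15)) - 1*(-8621) = (102 - 141*165) - 1*(-8621) = (102 - 23265) + 8621 = -23163 + 8621 = -14542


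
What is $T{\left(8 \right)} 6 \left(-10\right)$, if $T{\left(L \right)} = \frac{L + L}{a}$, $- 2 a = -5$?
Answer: $-384$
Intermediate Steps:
$a = \frac{5}{2}$ ($a = \left(- \frac{1}{2}\right) \left(-5\right) = \frac{5}{2} \approx 2.5$)
$T{\left(L \right)} = \frac{4 L}{5}$ ($T{\left(L \right)} = \frac{L + L}{\frac{5}{2}} = 2 L \frac{2}{5} = \frac{4 L}{5}$)
$T{\left(8 \right)} 6 \left(-10\right) = \frac{4}{5} \cdot 8 \cdot 6 \left(-10\right) = \frac{32}{5} \left(-60\right) = -384$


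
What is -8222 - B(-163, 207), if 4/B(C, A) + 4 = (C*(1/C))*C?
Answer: -1373070/167 ≈ -8222.0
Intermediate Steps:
B(C, A) = 4/(-4 + C) (B(C, A) = 4/(-4 + (C*(1/C))*C) = 4/(-4 + (C/C)*C) = 4/(-4 + 1*C) = 4/(-4 + C))
-8222 - B(-163, 207) = -8222 - 4/(-4 - 163) = -8222 - 4/(-167) = -8222 - 4*(-1)/167 = -8222 - 1*(-4/167) = -8222 + 4/167 = -1373070/167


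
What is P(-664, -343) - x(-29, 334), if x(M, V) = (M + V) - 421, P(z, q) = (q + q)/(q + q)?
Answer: 117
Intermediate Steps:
P(z, q) = 1 (P(z, q) = (2*q)/((2*q)) = (2*q)*(1/(2*q)) = 1)
x(M, V) = -421 + M + V
P(-664, -343) - x(-29, 334) = 1 - (-421 - 29 + 334) = 1 - 1*(-116) = 1 + 116 = 117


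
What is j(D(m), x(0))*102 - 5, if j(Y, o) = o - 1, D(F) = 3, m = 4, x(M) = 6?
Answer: 505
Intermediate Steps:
j(Y, o) = -1 + o
j(D(m), x(0))*102 - 5 = (-1 + 6)*102 - 5 = 5*102 - 5 = 510 - 5 = 505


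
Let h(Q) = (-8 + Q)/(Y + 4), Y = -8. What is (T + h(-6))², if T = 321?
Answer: 421201/4 ≈ 1.0530e+5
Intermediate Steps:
h(Q) = 2 - Q/4 (h(Q) = (-8 + Q)/(-8 + 4) = (-8 + Q)/(-4) = (-8 + Q)*(-¼) = 2 - Q/4)
(T + h(-6))² = (321 + (2 - ¼*(-6)))² = (321 + (2 + 3/2))² = (321 + 7/2)² = (649/2)² = 421201/4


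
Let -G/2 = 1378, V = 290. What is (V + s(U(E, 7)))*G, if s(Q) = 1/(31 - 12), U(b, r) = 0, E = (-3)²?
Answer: -15188316/19 ≈ -7.9939e+5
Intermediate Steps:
E = 9
G = -2756 (G = -2*1378 = -2756)
s(Q) = 1/19
(V + s(U(E, 7)))*G = (290 + 1/19)*(-2756) = (5511/19)*(-2756) = -15188316/19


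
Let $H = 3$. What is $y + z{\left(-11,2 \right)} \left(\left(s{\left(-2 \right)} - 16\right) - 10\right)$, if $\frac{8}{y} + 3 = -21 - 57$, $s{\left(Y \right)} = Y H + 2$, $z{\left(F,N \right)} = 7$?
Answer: $- \frac{17018}{81} \approx -210.1$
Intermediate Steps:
$s{\left(Y \right)} = 2 + 3 Y$ ($s{\left(Y \right)} = Y 3 + 2 = 3 Y + 2 = 2 + 3 Y$)
$y = - \frac{8}{81}$ ($y = \frac{8}{-3 - 78} = \frac{8}{-81} = 8 \left(- \frac{1}{81}\right) = - \frac{8}{81} \approx -0.098765$)
$y + z{\left(-11,2 \right)} \left(\left(s{\left(-2 \right)} - 16\right) - 10\right) = - \frac{8}{81} + 7 \left(\left(\left(2 + 3 \left(-2\right)\right) - 16\right) - 10\right) = - \frac{8}{81} + 7 \left(\left(\left(2 - 6\right) - 16\right) - 10\right) = - \frac{8}{81} + 7 \left(\left(-4 - 16\right) - 10\right) = - \frac{8}{81} + 7 \left(-20 - 10\right) = - \frac{8}{81} + 7 \left(-30\right) = - \frac{8}{81} - 210 = - \frac{17018}{81}$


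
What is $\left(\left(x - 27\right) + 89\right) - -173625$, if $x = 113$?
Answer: $173800$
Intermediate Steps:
$\left(\left(x - 27\right) + 89\right) - -173625 = \left(\left(113 - 27\right) + 89\right) - -173625 = \left(86 + 89\right) + 173625 = 175 + 173625 = 173800$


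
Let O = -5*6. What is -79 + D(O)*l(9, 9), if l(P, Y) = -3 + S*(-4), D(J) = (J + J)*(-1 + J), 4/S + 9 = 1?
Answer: -1939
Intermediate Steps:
O = -30
S = -½ (S = 4/(-9 + 1) = 4/(-8) = 4*(-⅛) = -½ ≈ -0.50000)
D(J) = 2*J*(-1 + J) (D(J) = (2*J)*(-1 + J) = 2*J*(-1 + J))
l(P, Y) = -1 (l(P, Y) = -3 - ½*(-4) = -3 + 2 = -1)
-79 + D(O)*l(9, 9) = -79 + (2*(-30)*(-1 - 30))*(-1) = -79 + (2*(-30)*(-31))*(-1) = -79 + 1860*(-1) = -79 - 1860 = -1939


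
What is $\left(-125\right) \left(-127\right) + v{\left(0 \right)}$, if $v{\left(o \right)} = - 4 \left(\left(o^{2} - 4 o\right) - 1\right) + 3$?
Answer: $15882$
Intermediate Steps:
$v{\left(o \right)} = 7 - 4 o^{2} + 16 o$ ($v{\left(o \right)} = - 4 \left(-1 + o^{2} - 4 o\right) + 3 = \left(4 - 4 o^{2} + 16 o\right) + 3 = 7 - 4 o^{2} + 16 o$)
$\left(-125\right) \left(-127\right) + v{\left(0 \right)} = \left(-125\right) \left(-127\right) + \left(7 - 4 \cdot 0^{2} + 16 \cdot 0\right) = 15875 + \left(7 - 0 + 0\right) = 15875 + \left(7 + 0 + 0\right) = 15875 + 7 = 15882$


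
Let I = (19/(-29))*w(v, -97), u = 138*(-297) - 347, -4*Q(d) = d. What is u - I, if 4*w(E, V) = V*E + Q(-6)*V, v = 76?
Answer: -9874921/232 ≈ -42564.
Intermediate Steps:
Q(d) = -d/4
w(E, V) = 3*V/8 + E*V/4 (w(E, V) = (V*E + (-¼*(-6))*V)/4 = (E*V + 3*V/2)/4 = (3*V/2 + E*V)/4 = 3*V/8 + E*V/4)
u = -41333 (u = -40986 - 347 = -41333)
I = 285665/232 (I = (19/(-29))*((⅛)*(-97)*(3 + 2*76)) = (19*(-1/29))*((⅛)*(-97)*(3 + 152)) = -19*(-97)*155/232 = -19/29*(-15035/8) = 285665/232 ≈ 1231.3)
u - I = -41333 - 1*285665/232 = -41333 - 285665/232 = -9874921/232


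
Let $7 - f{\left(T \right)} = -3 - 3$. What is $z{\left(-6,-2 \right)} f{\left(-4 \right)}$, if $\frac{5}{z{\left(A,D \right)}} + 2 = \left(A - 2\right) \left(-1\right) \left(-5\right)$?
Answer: $- \frac{65}{42} \approx -1.5476$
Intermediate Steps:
$z{\left(A,D \right)} = \frac{5}{-12 + 5 A}$ ($z{\left(A,D \right)} = \frac{5}{-2 + \left(A - 2\right) \left(-1\right) \left(-5\right)} = \frac{5}{-2 + \left(-2 + A\right) \left(-1\right) \left(-5\right)} = \frac{5}{-2 + \left(2 - A\right) \left(-5\right)} = \frac{5}{-2 + \left(-10 + 5 A\right)} = \frac{5}{-12 + 5 A}$)
$f{\left(T \right)} = 13$ ($f{\left(T \right)} = 7 - \left(-3 - 3\right) = 7 - -6 = 7 + 6 = 13$)
$z{\left(-6,-2 \right)} f{\left(-4 \right)} = \frac{5}{-12 + 5 \left(-6\right)} 13 = \frac{5}{-12 - 30} \cdot 13 = \frac{5}{-42} \cdot 13 = 5 \left(- \frac{1}{42}\right) 13 = \left(- \frac{5}{42}\right) 13 = - \frac{65}{42}$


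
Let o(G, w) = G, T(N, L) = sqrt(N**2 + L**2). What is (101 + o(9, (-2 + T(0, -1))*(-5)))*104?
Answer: 11440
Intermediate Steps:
T(N, L) = sqrt(L**2 + N**2)
(101 + o(9, (-2 + T(0, -1))*(-5)))*104 = (101 + 9)*104 = 110*104 = 11440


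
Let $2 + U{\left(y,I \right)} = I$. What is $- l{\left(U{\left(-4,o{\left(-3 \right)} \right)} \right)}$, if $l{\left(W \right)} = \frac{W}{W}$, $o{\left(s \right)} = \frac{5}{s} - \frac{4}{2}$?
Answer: $-1$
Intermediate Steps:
$o{\left(s \right)} = -2 + \frac{5}{s}$ ($o{\left(s \right)} = \frac{5}{s} - 2 = -2 + \frac{5}{s}$)
$U{\left(y,I \right)} = -2 + I$
$l{\left(W \right)} = 1$
$- l{\left(U{\left(-4,o{\left(-3 \right)} \right)} \right)} = \left(-1\right) 1 = -1$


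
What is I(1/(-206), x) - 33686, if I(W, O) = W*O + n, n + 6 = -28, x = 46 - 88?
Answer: -3473139/103 ≈ -33720.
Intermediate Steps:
x = -42
n = -34 (n = -6 - 28 = -34)
I(W, O) = -34 + O*W (I(W, O) = W*O - 34 = O*W - 34 = -34 + O*W)
I(1/(-206), x) - 33686 = (-34 - 42/(-206)) - 33686 = (-34 - 42*(-1/206)) - 33686 = (-34 + 21/103) - 33686 = -3481/103 - 33686 = -3473139/103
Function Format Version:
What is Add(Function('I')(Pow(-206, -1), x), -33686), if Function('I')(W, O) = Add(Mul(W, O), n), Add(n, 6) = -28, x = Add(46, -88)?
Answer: Rational(-3473139, 103) ≈ -33720.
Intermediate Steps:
x = -42
n = -34 (n = Add(-6, -28) = -34)
Function('I')(W, O) = Add(-34, Mul(O, W)) (Function('I')(W, O) = Add(Mul(W, O), -34) = Add(Mul(O, W), -34) = Add(-34, Mul(O, W)))
Add(Function('I')(Pow(-206, -1), x), -33686) = Add(Add(-34, Mul(-42, Pow(-206, -1))), -33686) = Add(Add(-34, Mul(-42, Rational(-1, 206))), -33686) = Add(Add(-34, Rational(21, 103)), -33686) = Add(Rational(-3481, 103), -33686) = Rational(-3473139, 103)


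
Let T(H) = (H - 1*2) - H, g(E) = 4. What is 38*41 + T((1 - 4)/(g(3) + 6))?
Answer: 1556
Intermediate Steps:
T(H) = -2 (T(H) = (H - 2) - H = (-2 + H) - H = -2)
38*41 + T((1 - 4)/(g(3) + 6)) = 38*41 - 2 = 1558 - 2 = 1556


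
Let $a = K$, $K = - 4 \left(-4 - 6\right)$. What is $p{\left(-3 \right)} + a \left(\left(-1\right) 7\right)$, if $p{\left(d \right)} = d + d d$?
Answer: $-274$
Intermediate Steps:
$p{\left(d \right)} = d + d^{2}$
$K = 40$ ($K = \left(-4\right) \left(-10\right) = 40$)
$a = 40$
$p{\left(-3 \right)} + a \left(\left(-1\right) 7\right) = - 3 \left(1 - 3\right) + 40 \left(\left(-1\right) 7\right) = \left(-3\right) \left(-2\right) + 40 \left(-7\right) = 6 - 280 = -274$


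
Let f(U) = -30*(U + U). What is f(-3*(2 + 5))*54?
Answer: 68040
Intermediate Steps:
f(U) = -60*U
f(-3*(2 + 5))*54 = -(-180)*(2 + 5)*54 = -(-180)*7*54 = -60*(-21)*54 = 1260*54 = 68040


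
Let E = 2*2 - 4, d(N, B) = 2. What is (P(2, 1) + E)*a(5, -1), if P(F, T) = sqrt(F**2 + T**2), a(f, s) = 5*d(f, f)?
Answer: 10*sqrt(5) ≈ 22.361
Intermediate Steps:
E = 0 (E = 4 - 4 = 0)
a(f, s) = 10 (a(f, s) = 5*2 = 10)
(P(2, 1) + E)*a(5, -1) = (sqrt(2**2 + 1**2) + 0)*10 = (sqrt(4 + 1) + 0)*10 = (sqrt(5) + 0)*10 = sqrt(5)*10 = 10*sqrt(5)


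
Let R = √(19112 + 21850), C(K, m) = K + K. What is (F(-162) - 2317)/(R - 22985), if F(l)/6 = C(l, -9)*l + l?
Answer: -7163022415/528269263 - 311639*√40962/528269263 ≈ -13.679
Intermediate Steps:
C(K, m) = 2*K
F(l) = 6*l + 12*l² (F(l) = 6*((2*l)*l + l) = 6*(2*l² + l) = 6*(l + 2*l²) = 6*l + 12*l²)
R = √40962 ≈ 202.39
(F(-162) - 2317)/(R - 22985) = (6*(-162)*(1 + 2*(-162)) - 2317)/(√40962 - 22985) = (6*(-162)*(1 - 324) - 2317)/(-22985 + √40962) = (6*(-162)*(-323) - 2317)/(-22985 + √40962) = (313956 - 2317)/(-22985 + √40962) = 311639/(-22985 + √40962)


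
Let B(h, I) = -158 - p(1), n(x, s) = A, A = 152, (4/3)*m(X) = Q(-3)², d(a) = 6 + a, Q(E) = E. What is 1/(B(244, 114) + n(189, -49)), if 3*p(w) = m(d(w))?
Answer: -4/33 ≈ -0.12121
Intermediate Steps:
m(X) = 27/4 (m(X) = (¾)*(-3)² = (¾)*9 = 27/4)
n(x, s) = 152
p(w) = 9/4 (p(w) = (⅓)*(27/4) = 9/4)
B(h, I) = -641/4 (B(h, I) = -158 - 1*9/4 = -158 - 9/4 = -641/4)
1/(B(244, 114) + n(189, -49)) = 1/(-641/4 + 152) = 1/(-33/4) = -4/33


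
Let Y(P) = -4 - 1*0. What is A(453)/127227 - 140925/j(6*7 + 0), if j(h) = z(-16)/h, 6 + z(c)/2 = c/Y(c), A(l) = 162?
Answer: 125506254933/84818 ≈ 1.4797e+6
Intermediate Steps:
Y(P) = -4 (Y(P) = -4 + 0 = -4)
z(c) = -12 - c/2 (z(c) = -12 + 2*(c/(-4)) = -12 + 2*(c*(-1/4)) = -12 + 2*(-c/4) = -12 - c/2)
j(h) = -4/h (j(h) = (-12 - 1/2*(-16))/h = (-12 + 8)/h = -4/h)
A(453)/127227 - 140925/j(6*7 + 0) = 162/127227 - 140925/((-4/(6*7 + 0))) = 162*(1/127227) - 140925/((-4/(42 + 0))) = 54/42409 - 140925/((-4/42)) = 54/42409 - 140925/((-4*1/42)) = 54/42409 - 140925/(-2/21) = 54/42409 - 140925*(-21/2) = 54/42409 + 2959425/2 = 125506254933/84818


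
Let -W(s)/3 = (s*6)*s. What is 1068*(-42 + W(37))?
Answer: -26362512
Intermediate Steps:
W(s) = -18*s² (W(s) = -3*s*6*s = -3*6*s*s = -18*s²)
1068*(-42 + W(37)) = 1068*(-42 - 18*37²) = 1068*(-42 - 18*1369) = 1068*(-42 - 24642) = 1068*(-24684) = -26362512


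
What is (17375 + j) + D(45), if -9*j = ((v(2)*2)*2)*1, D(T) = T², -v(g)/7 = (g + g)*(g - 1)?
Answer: 174712/9 ≈ 19412.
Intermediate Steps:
v(g) = -14*g*(-1 + g) (v(g) = -7*(g + g)*(g - 1) = -7*2*g*(-1 + g) = -14*g*(-1 + g))
j = 112/9 (j = -((14*2*(1 - 1*2))*2)*2/9 = -((14*2*(1 - 2))*2)*2/9 = -((14*2*(-1))*2)*2/9 = --28*2*2/9 = -(-56*2)/9 = -(-112)/9 = -⅑*(-112) = 112/9 ≈ 12.444)
(17375 + j) + D(45) = (17375 + 112/9) + 45² = 156487/9 + 2025 = 174712/9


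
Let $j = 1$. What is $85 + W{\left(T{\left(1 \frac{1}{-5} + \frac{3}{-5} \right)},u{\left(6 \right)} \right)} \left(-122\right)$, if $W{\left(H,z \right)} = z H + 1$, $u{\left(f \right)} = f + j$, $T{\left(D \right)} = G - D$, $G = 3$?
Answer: $- \frac{16411}{5} \approx -3282.2$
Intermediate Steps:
$T{\left(D \right)} = 3 - D$
$u{\left(f \right)} = 1 + f$ ($u{\left(f \right)} = f + 1 = 1 + f$)
$W{\left(H,z \right)} = 1 + H z$ ($W{\left(H,z \right)} = H z + 1 = 1 + H z$)
$85 + W{\left(T{\left(1 \frac{1}{-5} + \frac{3}{-5} \right)},u{\left(6 \right)} \right)} \left(-122\right) = 85 + \left(1 + \left(3 - \left(1 \frac{1}{-5} + \frac{3}{-5}\right)\right) \left(1 + 6\right)\right) \left(-122\right) = 85 + \left(1 + \left(3 - \left(1 \left(- \frac{1}{5}\right) + 3 \left(- \frac{1}{5}\right)\right)\right) 7\right) \left(-122\right) = 85 + \left(1 + \left(3 - \left(- \frac{1}{5} - \frac{3}{5}\right)\right) 7\right) \left(-122\right) = 85 + \left(1 + \left(3 - - \frac{4}{5}\right) 7\right) \left(-122\right) = 85 + \left(1 + \left(3 + \frac{4}{5}\right) 7\right) \left(-122\right) = 85 + \left(1 + \frac{19}{5} \cdot 7\right) \left(-122\right) = 85 + \left(1 + \frac{133}{5}\right) \left(-122\right) = 85 + \frac{138}{5} \left(-122\right) = 85 - \frac{16836}{5} = - \frac{16411}{5}$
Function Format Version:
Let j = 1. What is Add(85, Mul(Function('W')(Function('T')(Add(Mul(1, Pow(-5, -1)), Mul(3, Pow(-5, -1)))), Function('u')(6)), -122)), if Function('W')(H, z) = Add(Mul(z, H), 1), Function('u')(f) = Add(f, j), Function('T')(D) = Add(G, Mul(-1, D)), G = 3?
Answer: Rational(-16411, 5) ≈ -3282.2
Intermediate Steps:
Function('T')(D) = Add(3, Mul(-1, D))
Function('u')(f) = Add(1, f) (Function('u')(f) = Add(f, 1) = Add(1, f))
Function('W')(H, z) = Add(1, Mul(H, z)) (Function('W')(H, z) = Add(Mul(H, z), 1) = Add(1, Mul(H, z)))
Add(85, Mul(Function('W')(Function('T')(Add(Mul(1, Pow(-5, -1)), Mul(3, Pow(-5, -1)))), Function('u')(6)), -122)) = Add(85, Mul(Add(1, Mul(Add(3, Mul(-1, Add(Mul(1, Pow(-5, -1)), Mul(3, Pow(-5, -1))))), Add(1, 6))), -122)) = Add(85, Mul(Add(1, Mul(Add(3, Mul(-1, Add(Mul(1, Rational(-1, 5)), Mul(3, Rational(-1, 5))))), 7)), -122)) = Add(85, Mul(Add(1, Mul(Add(3, Mul(-1, Add(Rational(-1, 5), Rational(-3, 5)))), 7)), -122)) = Add(85, Mul(Add(1, Mul(Add(3, Mul(-1, Rational(-4, 5))), 7)), -122)) = Add(85, Mul(Add(1, Mul(Add(3, Rational(4, 5)), 7)), -122)) = Add(85, Mul(Add(1, Mul(Rational(19, 5), 7)), -122)) = Add(85, Mul(Add(1, Rational(133, 5)), -122)) = Add(85, Mul(Rational(138, 5), -122)) = Add(85, Rational(-16836, 5)) = Rational(-16411, 5)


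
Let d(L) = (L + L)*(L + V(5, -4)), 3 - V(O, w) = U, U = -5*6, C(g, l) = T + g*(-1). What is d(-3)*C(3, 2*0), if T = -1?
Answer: 720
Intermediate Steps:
C(g, l) = -1 - g (C(g, l) = -1 + g*(-1) = -1 - g)
U = -30
V(O, w) = 33 (V(O, w) = 3 - 1*(-30) = 3 + 30 = 33)
d(L) = 2*L*(33 + L) (d(L) = (L + L)*(L + 33) = (2*L)*(33 + L) = 2*L*(33 + L))
d(-3)*C(3, 2*0) = (2*(-3)*(33 - 3))*(-1 - 1*3) = (2*(-3)*30)*(-1 - 3) = -180*(-4) = 720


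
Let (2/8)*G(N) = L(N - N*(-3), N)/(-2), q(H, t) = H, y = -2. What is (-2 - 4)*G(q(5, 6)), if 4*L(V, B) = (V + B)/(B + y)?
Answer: 25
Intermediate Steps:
L(V, B) = (B + V)/(4*(-2 + B)) (L(V, B) = ((V + B)/(B - 2))/4 = ((B + V)/(-2 + B))/4 = (B + V)/(4*(-2 + B)))
G(N) = -5*N/(2*(-2 + N)) (G(N) = 4*(((N + (N - N*(-3)))/(4*(-2 + N)))/(-2)) = 4*(((N + (N - (-3)*N))/(4*(-2 + N)))*(-½)) = 4*(((N + (N + 3*N))/(4*(-2 + N)))*(-½)) = 4*(((N + 4*N)/(4*(-2 + N)))*(-½)) = 4*(((5*N)/(4*(-2 + N)))*(-½)) = 4*((5*N/(4*(-2 + N)))*(-½)) = 4*(-5*N/(8*(-2 + N))) = -5*N/(2*(-2 + N)))
(-2 - 4)*G(q(5, 6)) = (-2 - 4)*(-5*5/(-4 + 2*5)) = -(-30)*5/(-4 + 10) = -(-30)*5/6 = -6*(-25/6) = 25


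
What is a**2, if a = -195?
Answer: 38025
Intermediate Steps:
a**2 = (-195)**2 = 38025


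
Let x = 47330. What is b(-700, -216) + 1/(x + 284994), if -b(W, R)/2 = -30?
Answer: 19939441/332324 ≈ 60.000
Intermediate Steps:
b(W, R) = 60 (b(W, R) = -2*(-30) = 60)
b(-700, -216) + 1/(x + 284994) = 60 + 1/(47330 + 284994) = 60 + 1/332324 = 19939441/332324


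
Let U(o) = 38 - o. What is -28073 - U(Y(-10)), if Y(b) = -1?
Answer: -28112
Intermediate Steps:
-28073 - U(Y(-10)) = -28073 - (38 - 1*(-1)) = -28073 - (38 + 1) = -28073 - 1*39 = -28073 - 39 = -28112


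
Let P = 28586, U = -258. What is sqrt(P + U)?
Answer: 2*sqrt(7082) ≈ 168.31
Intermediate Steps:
sqrt(P + U) = sqrt(28586 - 258) = sqrt(28328) = 2*sqrt(7082)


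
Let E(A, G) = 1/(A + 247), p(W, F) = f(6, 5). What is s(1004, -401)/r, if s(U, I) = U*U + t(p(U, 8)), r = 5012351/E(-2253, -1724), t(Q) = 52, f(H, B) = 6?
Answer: -504034/5027388053 ≈ -0.00010026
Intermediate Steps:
p(W, F) = 6
E(A, G) = 1/(247 + A)
r = -10054776106 (r = 5012351/(1/(247 - 2253)) = 5012351/(1/(-2006)) = 5012351/(-1/2006) = 5012351*(-2006) = -10054776106)
s(U, I) = 52 + U² (s(U, I) = U*U + 52 = U² + 52 = 52 + U²)
s(1004, -401)/r = (52 + 1004²)/(-10054776106) = (52 + 1008016)*(-1/10054776106) = 1008068*(-1/10054776106) = -504034/5027388053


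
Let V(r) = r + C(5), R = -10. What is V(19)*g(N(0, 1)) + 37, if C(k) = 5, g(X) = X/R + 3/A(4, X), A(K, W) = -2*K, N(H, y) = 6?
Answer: 68/5 ≈ 13.600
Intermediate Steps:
g(X) = -3/8 - X/10 (g(X) = X/(-10) + 3/((-2*4)) = X*(-1/10) + 3/(-8) = -X/10 + 3*(-1/8) = -X/10 - 3/8 = -3/8 - X/10)
V(r) = 5 + r (V(r) = r + 5 = 5 + r)
V(19)*g(N(0, 1)) + 37 = (5 + 19)*(-3/8 - 1/10*6) + 37 = 24*(-3/8 - 3/5) + 37 = 24*(-39/40) + 37 = -117/5 + 37 = 68/5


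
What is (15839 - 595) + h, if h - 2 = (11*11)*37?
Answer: 19723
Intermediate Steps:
h = 4479 (h = 2 + (11*11)*37 = 2 + 121*37 = 2 + 4477 = 4479)
(15839 - 595) + h = (15839 - 595) + 4479 = 15244 + 4479 = 19723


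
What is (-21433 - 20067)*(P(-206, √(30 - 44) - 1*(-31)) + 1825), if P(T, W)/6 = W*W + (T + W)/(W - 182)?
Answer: 41500*(-1139815*I + 48659*√14)/(√14 + 151*I) ≈ -3.1183e+8 - 5.7765e+7*I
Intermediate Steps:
P(T, W) = 6*W² + 6*(T + W)/(-182 + W) (P(T, W) = 6*(W*W + (T + W)/(W - 182)) = 6*(W² + (T + W)/(-182 + W)) = 6*W² + 6*(T + W)/(-182 + W))
(-21433 - 20067)*(P(-206, √(30 - 44) - 1*(-31)) + 1825) = (-21433 - 20067)*(6*(-206 + (√(30 - 44) - 1*(-31)) + (√(30 - 44) - 1*(-31))³ - 182*(√(30 - 44) - 1*(-31))²)/(-182 + (√(30 - 44) - 1*(-31))) + 1825) = -41500*(6*(-206 + (√(-14) + 31) + (√(-14) + 31)³ - 182*(√(-14) + 31)²)/(-182 + (√(-14) + 31)) + 1825) = -41500*(6*(-206 + (I*√14 + 31) + (I*√14 + 31)³ - 182*(I*√14 + 31)²)/(-182 + (I*√14 + 31)) + 1825) = -41500*(6*(-206 + (31 + I*√14) + (31 + I*√14)³ - 182*(31 + I*√14)²)/(-182 + (31 + I*√14)) + 1825) = -41500*(6*(-175 + (31 + I*√14)³ - 182*(31 + I*√14)² + I*√14)/(-151 + I*√14) + 1825) = -41500*(1825 + 6*(-175 + (31 + I*√14)³ - 182*(31 + I*√14)² + I*√14)/(-151 + I*√14)) = -75737500 - 249000*(-175 + (31 + I*√14)³ - 182*(31 + I*√14)² + I*√14)/(-151 + I*√14)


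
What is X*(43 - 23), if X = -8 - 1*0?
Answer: -160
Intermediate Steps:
X = -8 (X = -8 + 0 = -8)
X*(43 - 23) = -8*(43 - 23) = -8*20 = -160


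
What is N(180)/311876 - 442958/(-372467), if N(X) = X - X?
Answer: 442958/372467 ≈ 1.1893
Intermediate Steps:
N(X) = 0
N(180)/311876 - 442958/(-372467) = 0/311876 - 442958/(-372467) = 0*(1/311876) - 442958*(-1/372467) = 0 + 442958/372467 = 442958/372467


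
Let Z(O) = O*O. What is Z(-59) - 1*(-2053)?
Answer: 5534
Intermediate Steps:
Z(O) = O**2
Z(-59) - 1*(-2053) = (-59)**2 - 1*(-2053) = 3481 + 2053 = 5534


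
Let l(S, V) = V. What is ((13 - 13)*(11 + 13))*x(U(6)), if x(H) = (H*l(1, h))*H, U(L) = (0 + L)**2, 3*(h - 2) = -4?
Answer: 0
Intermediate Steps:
h = 2/3 (h = 2 + (1/3)*(-4) = 2 - 4/3 = 2/3 ≈ 0.66667)
U(L) = L**2
x(H) = 2*H**2/3 (x(H) = (H*(2/3))*H = (2*H/3)*H = 2*H**2/3)
((13 - 13)*(11 + 13))*x(U(6)) = ((13 - 13)*(11 + 13))*(2*(6**2)**2/3) = (0*24)*((2/3)*36**2) = 0*((2/3)*1296) = 0*864 = 0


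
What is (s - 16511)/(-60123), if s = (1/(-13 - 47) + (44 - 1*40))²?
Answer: 59382479/216442800 ≈ 0.27436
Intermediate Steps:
s = 57121/3600 (s = (1/(-60) + (44 - 40))² = (-1/60 + 4)² = (239/60)² = 57121/3600 ≈ 15.867)
(s - 16511)/(-60123) = (57121/3600 - 16511)/(-60123) = -59382479/3600*(-1/60123) = 59382479/216442800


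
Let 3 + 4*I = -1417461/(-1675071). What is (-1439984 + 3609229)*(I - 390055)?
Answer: -472440389778357845/558357 ≈ -8.4613e+11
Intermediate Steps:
I = -300646/558357 (I = -¾ + (-1417461/(-1675071))/4 = -¾ + (-1417461*(-1/1675071))/4 = -¾ + (¼)*(472487/558357) = -¾ + 472487/2233428 = -300646/558357 ≈ -0.53845)
(-1439984 + 3609229)*(I - 390055) = (-1439984 + 3609229)*(-300646/558357 - 390055) = 2169245*(-217790240281/558357) = -472440389778357845/558357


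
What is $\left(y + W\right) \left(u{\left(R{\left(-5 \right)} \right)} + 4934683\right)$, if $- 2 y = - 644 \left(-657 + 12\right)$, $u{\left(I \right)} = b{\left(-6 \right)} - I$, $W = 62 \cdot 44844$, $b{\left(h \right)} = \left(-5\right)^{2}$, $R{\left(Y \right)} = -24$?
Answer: $12695279063016$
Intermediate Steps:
$b{\left(h \right)} = 25$
$W = 2780328$
$u{\left(I \right)} = 25 - I$
$y = -207690$ ($y = - \frac{\left(-644\right) \left(-657 + 12\right)}{2} = - \frac{\left(-644\right) \left(-645\right)}{2} = \left(- \frac{1}{2}\right) 415380 = -207690$)
$\left(y + W\right) \left(u{\left(R{\left(-5 \right)} \right)} + 4934683\right) = \left(-207690 + 2780328\right) \left(\left(25 - -24\right) + 4934683\right) = 2572638 \left(\left(25 + 24\right) + 4934683\right) = 2572638 \left(49 + 4934683\right) = 2572638 \cdot 4934732 = 12695279063016$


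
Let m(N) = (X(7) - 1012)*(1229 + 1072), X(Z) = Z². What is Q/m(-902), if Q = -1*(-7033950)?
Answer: -781550/246207 ≈ -3.1744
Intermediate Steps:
Q = 7033950
m(N) = -2215863 (m(N) = (7² - 1012)*(1229 + 1072) = (49 - 1012)*2301 = -963*2301 = -2215863)
Q/m(-902) = 7033950/(-2215863) = 7033950*(-1/2215863) = -781550/246207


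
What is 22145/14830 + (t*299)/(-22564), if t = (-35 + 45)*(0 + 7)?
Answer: 4732197/8365603 ≈ 0.56567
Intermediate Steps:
t = 70 (t = 10*7 = 70)
22145/14830 + (t*299)/(-22564) = 22145/14830 + (70*299)/(-22564) = 22145*(1/14830) + 20930*(-1/22564) = 4429/2966 - 10465/11282 = 4732197/8365603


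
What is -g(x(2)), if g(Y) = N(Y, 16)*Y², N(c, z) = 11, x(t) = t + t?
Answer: -176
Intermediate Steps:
x(t) = 2*t
g(Y) = 11*Y²
-g(x(2)) = -11*(2*2)² = -11*4² = -11*16 = -1*176 = -176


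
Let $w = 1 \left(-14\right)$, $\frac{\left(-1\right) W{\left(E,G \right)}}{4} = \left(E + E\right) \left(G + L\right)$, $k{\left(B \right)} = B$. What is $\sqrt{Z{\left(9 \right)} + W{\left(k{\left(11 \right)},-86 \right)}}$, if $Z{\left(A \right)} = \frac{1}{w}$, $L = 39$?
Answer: $\frac{\sqrt{810642}}{14} \approx 64.311$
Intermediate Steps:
$W{\left(E,G \right)} = - 8 E \left(39 + G\right)$ ($W{\left(E,G \right)} = - 4 \left(E + E\right) \left(G + 39\right) = - 4 \cdot 2 E \left(39 + G\right) = - 8 E \left(39 + G\right)$)
$w = -14$
$Z{\left(A \right)} = - \frac{1}{14}$ ($Z{\left(A \right)} = \frac{1}{-14} = - \frac{1}{14}$)
$\sqrt{Z{\left(9 \right)} + W{\left(k{\left(11 \right)},-86 \right)}} = \sqrt{- \frac{1}{14} - 88 \left(39 - 86\right)} = \sqrt{- \frac{1}{14} - 88 \left(-47\right)} = \sqrt{- \frac{1}{14} + 4136} = \sqrt{\frac{57903}{14}} = \frac{\sqrt{810642}}{14}$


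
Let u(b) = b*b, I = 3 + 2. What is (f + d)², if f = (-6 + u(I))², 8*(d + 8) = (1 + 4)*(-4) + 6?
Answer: 1974025/16 ≈ 1.2338e+5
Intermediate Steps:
I = 5
d = -39/4 (d = -8 + ((1 + 4)*(-4) + 6)/8 = -8 + (5*(-4) + 6)/8 = -8 + (-20 + 6)/8 = -8 + (⅛)*(-14) = -8 - 7/4 = -39/4 ≈ -9.7500)
u(b) = b²
f = 361 (f = (-6 + 5²)² = (-6 + 25)² = 19² = 361)
(f + d)² = (361 - 39/4)² = (1405/4)² = 1974025/16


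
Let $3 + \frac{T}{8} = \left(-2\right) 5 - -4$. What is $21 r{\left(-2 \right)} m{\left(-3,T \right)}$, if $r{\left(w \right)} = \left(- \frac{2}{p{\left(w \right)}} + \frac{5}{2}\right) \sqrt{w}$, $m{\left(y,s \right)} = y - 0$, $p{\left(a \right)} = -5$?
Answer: $- \frac{1827 i \sqrt{2}}{10} \approx - 258.38 i$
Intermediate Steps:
$T = -72$ ($T = -24 + 8 \left(\left(-2\right) 5 - -4\right) = -24 + 8 \left(-10 + 4\right) = -24 + 8 \left(-6\right) = -24 - 48 = -72$)
$m{\left(y,s \right)} = y$ ($m{\left(y,s \right)} = y + 0 = y$)
$r{\left(w \right)} = \frac{29 \sqrt{w}}{10}$ ($r{\left(w \right)} = \left(- \frac{2}{-5} + \frac{5}{2}\right) \sqrt{w} = \left(\left(-2\right) \left(- \frac{1}{5}\right) + 5 \cdot \frac{1}{2}\right) \sqrt{w} = \left(\frac{2}{5} + \frac{5}{2}\right) \sqrt{w} = \frac{29 \sqrt{w}}{10}$)
$21 r{\left(-2 \right)} m{\left(-3,T \right)} = 21 \frac{29 \sqrt{-2}}{10} \left(-3\right) = 21 \frac{29 i \sqrt{2}}{10} \left(-3\right) = \frac{609 i \sqrt{2}}{10} \left(-3\right) = - \frac{1827 i \sqrt{2}}{10}$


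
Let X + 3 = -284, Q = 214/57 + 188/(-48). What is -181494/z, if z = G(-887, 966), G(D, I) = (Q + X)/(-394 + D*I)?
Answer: -35472967453152/65473 ≈ -5.4180e+8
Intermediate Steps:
Q = -37/228 (Q = 214*(1/57) + 188*(-1/48) = 214/57 - 47/12 = -37/228 ≈ -0.16228)
X = -287 (X = -3 - 284 = -287)
G(D, I) = -65473/(228*(-394 + D*I)) (G(D, I) = (-37/228 - 287)/(-394 + D*I) = -65473/(228*(-394 + D*I)))
z = 65473/195449808 (z = -65473/(-89832 + 228*(-887)*966) = -65473/(-89832 - 195359976) = -65473/(-195449808) = -65473*(-1/195449808) = 65473/195449808 ≈ 0.00033499)
-181494/z = -181494/65473/195449808 = -181494*195449808/65473 = -35472967453152/65473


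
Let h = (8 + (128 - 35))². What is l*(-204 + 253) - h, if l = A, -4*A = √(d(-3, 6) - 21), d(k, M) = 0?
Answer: -10201 - 49*I*√21/4 ≈ -10201.0 - 56.137*I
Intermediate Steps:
A = -I*√21/4 (A = -√(0 - 21)/4 = -I*√21/4 ≈ -1.1456*I)
l = -I*√21/4 ≈ -1.1456*I
h = 10201 (h = (8 + 93)² = 101² = 10201)
l*(-204 + 253) - h = (-I*√21/4)*(-204 + 253) - 1*10201 = -I*√21/4*49 - 10201 = -49*I*√21/4 - 10201 = -10201 - 49*I*√21/4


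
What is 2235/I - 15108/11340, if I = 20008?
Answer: -23077997/18907560 ≈ -1.2206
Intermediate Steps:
2235/I - 15108/11340 = 2235/20008 - 15108/11340 = 2235*(1/20008) - 15108*1/11340 = 2235/20008 - 1259/945 = -23077997/18907560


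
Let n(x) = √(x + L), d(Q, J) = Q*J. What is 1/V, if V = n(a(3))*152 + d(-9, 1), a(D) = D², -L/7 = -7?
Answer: 9/1339951 + 152*√58/1339951 ≈ 0.00087063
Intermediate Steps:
L = 49 (L = -7*(-7) = 49)
d(Q, J) = J*Q
n(x) = √(49 + x) (n(x) = √(x + 49) = √(49 + x))
V = -9 + 152*√58 (V = √(49 + 3²)*152 + 1*(-9) = √(49 + 9)*152 - 9 = √58*152 - 9 = 152*√58 - 9 = -9 + 152*√58 ≈ 1148.6)
1/V = 1/(-9 + 152*√58)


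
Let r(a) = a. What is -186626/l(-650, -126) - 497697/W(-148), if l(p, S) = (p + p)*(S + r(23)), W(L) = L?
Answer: 16653501913/4954300 ≈ 3361.4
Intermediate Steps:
l(p, S) = 2*p*(23 + S) (l(p, S) = (p + p)*(S + 23) = (2*p)*(23 + S) = 2*p*(23 + S))
-186626/l(-650, -126) - 497697/W(-148) = -186626*(-1/(1300*(23 - 126))) - 497697/(-148) = -186626/(2*(-650)*(-103)) - 497697*(-1/148) = -186626/133900 + 497697/148 = -186626*1/133900 + 497697/148 = -93313/66950 + 497697/148 = 16653501913/4954300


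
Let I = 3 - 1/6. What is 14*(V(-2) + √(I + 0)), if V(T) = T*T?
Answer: 56 + 7*√102/3 ≈ 79.566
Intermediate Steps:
V(T) = T²
I = 17/6 (I = 3 - 1*⅙ = 3 - ⅙ = 17/6 ≈ 2.8333)
14*(V(-2) + √(I + 0)) = 14*((-2)² + √(17/6 + 0)) = 14*(4 + √(17/6)) = 14*(4 + √102/6) = 56 + 7*√102/3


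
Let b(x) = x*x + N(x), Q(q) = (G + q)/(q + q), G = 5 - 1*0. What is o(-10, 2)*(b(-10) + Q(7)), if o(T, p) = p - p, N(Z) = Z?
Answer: 0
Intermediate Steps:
G = 5 (G = 5 + 0 = 5)
Q(q) = (5 + q)/(2*q) (Q(q) = (5 + q)/(q + q) = (5 + q)/((2*q)) = (5 + q)*(1/(2*q)) = (5 + q)/(2*q))
o(T, p) = 0
b(x) = x + x**2 (b(x) = x*x + x = x**2 + x = x + x**2)
o(-10, 2)*(b(-10) + Q(7)) = 0*(-10*(1 - 10) + (1/2)*(5 + 7)/7) = 0*(-10*(-9) + (1/2)*(1/7)*12) = 0*(90 + 6/7) = 0*(636/7) = 0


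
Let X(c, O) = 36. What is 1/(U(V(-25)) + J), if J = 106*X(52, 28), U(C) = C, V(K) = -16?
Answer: 1/3800 ≈ 0.00026316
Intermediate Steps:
J = 3816 (J = 106*36 = 3816)
1/(U(V(-25)) + J) = 1/(-16 + 3816) = 1/3800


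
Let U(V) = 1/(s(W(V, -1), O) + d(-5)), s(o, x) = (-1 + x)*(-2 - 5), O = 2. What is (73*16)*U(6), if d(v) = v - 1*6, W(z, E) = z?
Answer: -584/9 ≈ -64.889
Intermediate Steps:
d(v) = -6 + v (d(v) = v - 6 = -6 + v)
s(o, x) = 7 - 7*x (s(o, x) = (-1 + x)*(-7) = 7 - 7*x)
U(V) = -1/18 (U(V) = 1/((7 - 7*2) + (-6 - 5)) = 1/((7 - 14) - 11) = 1/(-7 - 11) = 1/(-18) = -1/18)
(73*16)*U(6) = (73*16)*(-1/18) = 1168*(-1/18) = -584/9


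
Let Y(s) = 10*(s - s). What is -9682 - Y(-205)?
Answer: -9682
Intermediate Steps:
Y(s) = 0 (Y(s) = 10*0 = 0)
-9682 - Y(-205) = -9682 - 1*0 = -9682 + 0 = -9682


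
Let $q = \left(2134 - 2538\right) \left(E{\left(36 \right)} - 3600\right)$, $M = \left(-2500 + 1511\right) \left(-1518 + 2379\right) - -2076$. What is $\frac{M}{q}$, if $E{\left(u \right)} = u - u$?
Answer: $- \frac{283151}{484800} \approx -0.58406$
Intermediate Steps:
$E{\left(u \right)} = 0$
$M = -849453$ ($M = \left(-989\right) 861 + 2076 = -851529 + 2076 = -849453$)
$q = 1454400$ ($q = \left(2134 - 2538\right) \left(0 - 3600\right) = \left(-404\right) \left(-3600\right) = 1454400$)
$\frac{M}{q} = - \frac{849453}{1454400} = \left(-849453\right) \frac{1}{1454400} = - \frac{283151}{484800}$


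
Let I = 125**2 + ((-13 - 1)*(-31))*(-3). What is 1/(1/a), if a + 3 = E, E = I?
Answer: 14320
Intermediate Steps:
I = 14323 (I = 15625 - 14*(-31)*(-3) = 15625 + 434*(-3) = 15625 - 1302 = 14323)
E = 14323
a = 14320 (a = -3 + 14323 = 14320)
1/(1/a) = 1/(1/14320) = 14320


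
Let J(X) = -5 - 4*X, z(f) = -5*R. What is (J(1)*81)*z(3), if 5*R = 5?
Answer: 3645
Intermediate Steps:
R = 1 (R = (⅕)*5 = 1)
z(f) = -5 (z(f) = -5*1 = -5)
(J(1)*81)*z(3) = ((-5 - 4*1)*81)*(-5) = ((-5 - 4)*81)*(-5) = -9*81*(-5) = -729*(-5) = 3645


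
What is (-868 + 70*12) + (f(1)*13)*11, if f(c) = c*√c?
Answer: 115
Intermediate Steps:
f(c) = c^(3/2)
(-868 + 70*12) + (f(1)*13)*11 = (-868 + 70*12) + (1^(3/2)*13)*11 = (-868 + 840) + (1*13)*11 = -28 + 13*11 = -28 + 143 = 115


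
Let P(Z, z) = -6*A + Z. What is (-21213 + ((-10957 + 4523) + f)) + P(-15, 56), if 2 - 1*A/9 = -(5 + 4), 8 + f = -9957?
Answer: -38221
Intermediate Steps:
f = -9965 (f = -8 - 9957 = -9965)
A = 99 (A = 18 - (-9)*(5 + 4) = 18 - (-9)*9 = 18 - 9*(-9) = 18 + 81 = 99)
P(Z, z) = -594 + Z (P(Z, z) = -6*99 + Z = -594 + Z)
(-21213 + ((-10957 + 4523) + f)) + P(-15, 56) = (-21213 + ((-10957 + 4523) - 9965)) + (-594 - 15) = (-21213 + (-6434 - 9965)) - 609 = (-21213 - 16399) - 609 = -37612 - 609 = -38221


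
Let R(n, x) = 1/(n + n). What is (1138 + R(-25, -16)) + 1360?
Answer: 124899/50 ≈ 2498.0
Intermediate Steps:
R(n, x) = 1/(2*n)
(1138 + R(-25, -16)) + 1360 = (1138 + (½)/(-25)) + 1360 = (1138 + (½)*(-1/25)) + 1360 = (1138 - 1/50) + 1360 = 56899/50 + 1360 = 124899/50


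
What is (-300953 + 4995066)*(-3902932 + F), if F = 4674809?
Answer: 3623277860101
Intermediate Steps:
(-300953 + 4995066)*(-3902932 + F) = (-300953 + 4995066)*(-3902932 + 4674809) = 4694113*771877 = 3623277860101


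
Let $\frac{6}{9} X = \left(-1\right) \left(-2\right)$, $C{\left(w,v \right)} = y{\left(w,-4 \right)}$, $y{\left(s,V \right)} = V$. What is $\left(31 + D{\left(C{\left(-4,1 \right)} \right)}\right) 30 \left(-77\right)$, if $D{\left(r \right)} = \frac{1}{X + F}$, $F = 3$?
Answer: $-71995$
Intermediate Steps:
$C{\left(w,v \right)} = -4$
$X = 3$ ($X = \frac{3 \left(\left(-1\right) \left(-2\right)\right)}{2} = \frac{3}{2} \cdot 2 = 3$)
$D{\left(r \right)} = \frac{1}{6}$ ($D{\left(r \right)} = \frac{1}{3 + 3} = \frac{1}{6}$)
$\left(31 + D{\left(C{\left(-4,1 \right)} \right)}\right) 30 \left(-77\right) = \left(31 + \frac{1}{6}\right) 30 \left(-77\right) = \frac{187}{6} \cdot 30 \left(-77\right) = 935 \left(-77\right) = -71995$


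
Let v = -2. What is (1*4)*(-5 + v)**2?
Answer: 196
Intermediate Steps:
(1*4)*(-5 + v)**2 = (1*4)*(-5 - 2)**2 = 4*(-7)**2 = 4*49 = 196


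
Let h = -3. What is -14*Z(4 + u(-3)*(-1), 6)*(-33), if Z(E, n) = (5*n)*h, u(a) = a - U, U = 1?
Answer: -41580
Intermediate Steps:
u(a) = -1 + a (u(a) = a - 1*1 = a - 1 = -1 + a)
Z(E, n) = -15*n (Z(E, n) = (5*n)*(-3) = -15*n)
-14*Z(4 + u(-3)*(-1), 6)*(-33) = -(-210)*6*(-33) = -14*(-90)*(-33) = 1260*(-33) = -41580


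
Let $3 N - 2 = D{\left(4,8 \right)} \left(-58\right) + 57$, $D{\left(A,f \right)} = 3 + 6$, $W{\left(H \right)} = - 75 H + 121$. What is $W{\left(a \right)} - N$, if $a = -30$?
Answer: $\frac{7576}{3} \approx 2525.3$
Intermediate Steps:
$W{\left(H \right)} = 121 - 75 H$
$D{\left(A,f \right)} = 9$
$N = - \frac{463}{3}$ ($N = \frac{2}{3} + \frac{9 \left(-58\right) + 57}{3} = \frac{2}{3} + \frac{-522 + 57}{3} = \frac{2}{3} + \frac{1}{3} \left(-465\right) = \frac{2}{3} - 155 = - \frac{463}{3} \approx -154.33$)
$W{\left(a \right)} - N = \left(121 - -2250\right) - - \frac{463}{3} = \left(121 + 2250\right) + \frac{463}{3} = 2371 + \frac{463}{3} = \frac{7576}{3}$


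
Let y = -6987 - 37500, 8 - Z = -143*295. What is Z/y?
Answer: -42193/44487 ≈ -0.94843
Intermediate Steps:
Z = 42193 (Z = 8 - (-143)*295 = 8 - 1*(-42185) = 8 + 42185 = 42193)
y = -44487
Z/y = 42193/(-44487) = 42193*(-1/44487) = -42193/44487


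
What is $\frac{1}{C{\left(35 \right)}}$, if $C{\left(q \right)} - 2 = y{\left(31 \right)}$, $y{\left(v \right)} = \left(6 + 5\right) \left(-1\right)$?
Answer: $- \frac{1}{9} \approx -0.11111$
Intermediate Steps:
$y{\left(v \right)} = -11$ ($y{\left(v \right)} = 11 \left(-1\right) = -11$)
$C{\left(q \right)} = -9$ ($C{\left(q \right)} = 2 - 11 = -9$)
$\frac{1}{C{\left(35 \right)}} = \frac{1}{-9} = - \frac{1}{9}$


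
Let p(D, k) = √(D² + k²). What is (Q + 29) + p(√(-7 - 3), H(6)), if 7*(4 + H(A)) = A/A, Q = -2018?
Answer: -1989 + √239/7 ≈ -1986.8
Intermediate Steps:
H(A) = -27/7 (H(A) = -4 + (A/A)/7 = -4 + (⅐)*1 = -4 + ⅐ = -27/7)
(Q + 29) + p(√(-7 - 3), H(6)) = (-2018 + 29) + √((√(-7 - 3))² + (-27/7)²) = -1989 + √((√(-10))² + 729/49) = -1989 + √((I*√10)² + 729/49) = -1989 + √(-10 + 729/49) = -1989 + √(239/49) = -1989 + √239/7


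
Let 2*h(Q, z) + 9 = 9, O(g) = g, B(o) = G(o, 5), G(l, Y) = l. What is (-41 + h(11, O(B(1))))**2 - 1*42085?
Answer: -40404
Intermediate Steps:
B(o) = o
h(Q, z) = 0 (h(Q, z) = -9/2 + (1/2)*9 = -9/2 + 9/2 = 0)
(-41 + h(11, O(B(1))))**2 - 1*42085 = (-41 + 0)**2 - 1*42085 = (-41)**2 - 42085 = 1681 - 42085 = -40404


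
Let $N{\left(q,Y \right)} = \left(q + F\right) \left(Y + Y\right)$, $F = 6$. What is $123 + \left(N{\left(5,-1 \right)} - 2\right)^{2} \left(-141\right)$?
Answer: $-81093$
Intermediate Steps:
$N{\left(q,Y \right)} = 2 Y \left(6 + q\right)$ ($N{\left(q,Y \right)} = \left(q + 6\right) \left(Y + Y\right) = \left(6 + q\right) 2 Y = 2 Y \left(6 + q\right)$)
$123 + \left(N{\left(5,-1 \right)} - 2\right)^{2} \left(-141\right) = 123 + \left(2 \left(-1\right) \left(6 + 5\right) - 2\right)^{2} \left(-141\right) = 123 + \left(2 \left(-1\right) 11 - 2\right)^{2} \left(-141\right) = 123 + \left(-22 - 2\right)^{2} \left(-141\right) = 123 + \left(-24\right)^{2} \left(-141\right) = 123 + 576 \left(-141\right) = 123 - 81216 = -81093$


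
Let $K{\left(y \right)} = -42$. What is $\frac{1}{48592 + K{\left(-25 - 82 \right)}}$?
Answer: $\frac{1}{48550} \approx 2.0597 \cdot 10^{-5}$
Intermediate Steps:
$\frac{1}{48592 + K{\left(-25 - 82 \right)}} = \frac{1}{48592 - 42} = \frac{1}{48550}$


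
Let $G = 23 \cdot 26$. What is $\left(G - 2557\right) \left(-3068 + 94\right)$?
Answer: $5826066$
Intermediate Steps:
$G = 598$
$\left(G - 2557\right) \left(-3068 + 94\right) = \left(598 - 2557\right) \left(-3068 + 94\right) = \left(-1959\right) \left(-2974\right) = 5826066$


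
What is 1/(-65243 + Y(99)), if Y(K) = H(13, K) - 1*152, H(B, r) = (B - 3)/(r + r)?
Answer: -99/6474100 ≈ -1.5292e-5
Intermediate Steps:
H(B, r) = (-3 + B)/(2*r) (H(B, r) = (-3 + B)/((2*r)) = (-3 + B)*(1/(2*r)) = (-3 + B)/(2*r))
Y(K) = -152 + 5/K (Y(K) = (-3 + 13)/(2*K) - 1*152 = (1/2)*10/K - 152 = 5/K - 152 = -152 + 5/K)
1/(-65243 + Y(99)) = 1/(-65243 + (-152 + 5/99)) = 1/(-65243 - 15043/99) = 1/(-6474100/99) = -99/6474100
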